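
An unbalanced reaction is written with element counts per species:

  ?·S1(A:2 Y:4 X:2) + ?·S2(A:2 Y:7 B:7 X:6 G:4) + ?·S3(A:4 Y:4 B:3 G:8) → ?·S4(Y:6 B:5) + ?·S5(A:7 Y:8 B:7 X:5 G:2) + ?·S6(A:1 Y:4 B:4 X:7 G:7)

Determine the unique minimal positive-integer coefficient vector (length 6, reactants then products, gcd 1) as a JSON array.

A: 1·2+6·2+1·4 = 18 | 3·0+2·7+4·1 = 18
Y: 1·4+6·7+1·4 = 50 | 3·6+2·8+4·4 = 50
B: 1·0+6·7+1·3 = 45 | 3·5+2·7+4·4 = 45
X: 1·2+6·6+1·0 = 38 | 3·0+2·5+4·7 = 38
G: 1·0+6·4+1·8 = 32 | 3·0+2·2+4·7 = 32
gcd(1,6,1,3,2,4) = 1

Coefficients: [1, 6, 1, 3, 2, 4]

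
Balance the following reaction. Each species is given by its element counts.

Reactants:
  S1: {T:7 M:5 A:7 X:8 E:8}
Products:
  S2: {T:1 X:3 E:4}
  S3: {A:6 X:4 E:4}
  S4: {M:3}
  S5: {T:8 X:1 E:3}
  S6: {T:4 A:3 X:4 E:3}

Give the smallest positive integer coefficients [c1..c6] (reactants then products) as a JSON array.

T: 3·7 = 21 | 1·1+2·0+5·0+1·8+3·4 = 21
M: 3·5 = 15 | 1·0+2·0+5·3+1·0+3·0 = 15
A: 3·7 = 21 | 1·0+2·6+5·0+1·0+3·3 = 21
X: 3·8 = 24 | 1·3+2·4+5·0+1·1+3·4 = 24
E: 3·8 = 24 | 1·4+2·4+5·0+1·3+3·3 = 24
gcd(3,1,2,5,1,3) = 1

Coefficients: [3, 1, 2, 5, 1, 3]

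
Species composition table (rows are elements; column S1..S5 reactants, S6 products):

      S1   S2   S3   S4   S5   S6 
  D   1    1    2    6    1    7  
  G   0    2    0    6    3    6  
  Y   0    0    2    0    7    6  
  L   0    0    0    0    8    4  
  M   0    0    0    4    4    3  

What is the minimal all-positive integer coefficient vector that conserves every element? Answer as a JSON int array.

D: 4·1+6·1+5·2+1·6+2·1 = 28 | 4·7 = 28
G: 4·0+6·2+5·0+1·6+2·3 = 24 | 4·6 = 24
Y: 4·0+6·0+5·2+1·0+2·7 = 24 | 4·6 = 24
L: 4·0+6·0+5·0+1·0+2·8 = 16 | 4·4 = 16
M: 4·0+6·0+5·0+1·4+2·4 = 12 | 4·3 = 12
gcd(4,6,5,1,2,4) = 1

Coefficients: [4, 6, 5, 1, 2, 4]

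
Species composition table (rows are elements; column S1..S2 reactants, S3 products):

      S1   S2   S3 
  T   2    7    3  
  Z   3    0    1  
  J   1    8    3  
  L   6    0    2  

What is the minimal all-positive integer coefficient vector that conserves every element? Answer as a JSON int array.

Coefficients: [1, 1, 3]

T: 1·2+1·7 = 9 | 3·3 = 9
Z: 1·3+1·0 = 3 | 3·1 = 3
J: 1·1+1·8 = 9 | 3·3 = 9
L: 1·6+1·0 = 6 | 3·2 = 6
gcd(1,1,3) = 1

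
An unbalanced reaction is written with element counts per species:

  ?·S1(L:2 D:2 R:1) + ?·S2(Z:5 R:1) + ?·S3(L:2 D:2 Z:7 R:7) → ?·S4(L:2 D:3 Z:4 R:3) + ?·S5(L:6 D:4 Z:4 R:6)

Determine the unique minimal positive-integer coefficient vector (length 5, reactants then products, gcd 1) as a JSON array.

Coefficients: [4, 1, 1, 2, 1]

L: 4·2+1·0+1·2 = 10 | 2·2+1·6 = 10
D: 4·2+1·0+1·2 = 10 | 2·3+1·4 = 10
Z: 4·0+1·5+1·7 = 12 | 2·4+1·4 = 12
R: 4·1+1·1+1·7 = 12 | 2·3+1·6 = 12
gcd(4,1,1,2,1) = 1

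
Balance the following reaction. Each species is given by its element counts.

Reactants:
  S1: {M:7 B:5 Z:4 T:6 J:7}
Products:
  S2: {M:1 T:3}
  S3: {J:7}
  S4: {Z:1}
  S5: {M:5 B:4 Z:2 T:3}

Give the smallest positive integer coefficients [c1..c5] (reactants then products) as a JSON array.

M: 4·7 = 28 | 3·1+4·0+6·0+5·5 = 28
B: 4·5 = 20 | 3·0+4·0+6·0+5·4 = 20
Z: 4·4 = 16 | 3·0+4·0+6·1+5·2 = 16
T: 4·6 = 24 | 3·3+4·0+6·0+5·3 = 24
J: 4·7 = 28 | 3·0+4·7+6·0+5·0 = 28
gcd(4,3,4,6,5) = 1

Coefficients: [4, 3, 4, 6, 5]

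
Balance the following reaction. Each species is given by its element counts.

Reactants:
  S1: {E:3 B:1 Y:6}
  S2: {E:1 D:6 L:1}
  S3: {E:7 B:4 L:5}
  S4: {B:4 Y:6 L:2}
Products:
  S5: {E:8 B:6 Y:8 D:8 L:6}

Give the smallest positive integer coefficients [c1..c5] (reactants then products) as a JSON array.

Coefficients: [2, 4, 2, 2, 3]

E: 2·3+4·1+2·7+2·0 = 24 | 3·8 = 24
B: 2·1+4·0+2·4+2·4 = 18 | 3·6 = 18
Y: 2·6+4·0+2·0+2·6 = 24 | 3·8 = 24
D: 2·0+4·6+2·0+2·0 = 24 | 3·8 = 24
L: 2·0+4·1+2·5+2·2 = 18 | 3·6 = 18
gcd(2,4,2,2,3) = 1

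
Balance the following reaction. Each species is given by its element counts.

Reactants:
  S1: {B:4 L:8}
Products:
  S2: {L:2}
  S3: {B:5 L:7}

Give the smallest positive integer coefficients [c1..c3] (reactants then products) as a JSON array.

B: 5·4 = 20 | 6·0+4·5 = 20
L: 5·8 = 40 | 6·2+4·7 = 40
gcd(5,6,4) = 1

Coefficients: [5, 6, 4]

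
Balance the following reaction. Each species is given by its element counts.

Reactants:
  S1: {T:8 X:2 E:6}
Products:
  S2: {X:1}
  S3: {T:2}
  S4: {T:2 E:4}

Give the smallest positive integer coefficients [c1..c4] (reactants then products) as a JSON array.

Coefficients: [2, 4, 5, 3]

T: 2·8 = 16 | 4·0+5·2+3·2 = 16
X: 2·2 = 4 | 4·1+5·0+3·0 = 4
E: 2·6 = 12 | 4·0+5·0+3·4 = 12
gcd(2,4,5,3) = 1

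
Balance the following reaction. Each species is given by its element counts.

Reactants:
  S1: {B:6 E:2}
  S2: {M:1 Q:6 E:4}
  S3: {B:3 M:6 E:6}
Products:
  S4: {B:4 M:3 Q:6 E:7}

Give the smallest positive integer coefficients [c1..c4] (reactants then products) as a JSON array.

Coefficients: [3, 6, 2, 6]

B: 3·6+6·0+2·3 = 24 | 6·4 = 24
M: 3·0+6·1+2·6 = 18 | 6·3 = 18
Q: 3·0+6·6+2·0 = 36 | 6·6 = 36
E: 3·2+6·4+2·6 = 42 | 6·7 = 42
gcd(3,6,2,6) = 1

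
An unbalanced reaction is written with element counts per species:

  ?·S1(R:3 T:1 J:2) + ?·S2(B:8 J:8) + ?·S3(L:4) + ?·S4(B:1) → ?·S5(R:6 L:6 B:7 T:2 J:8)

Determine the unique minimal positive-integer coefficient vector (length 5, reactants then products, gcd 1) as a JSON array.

R: 4·3+1·0+3·0+6·0 = 12 | 2·6 = 12
L: 4·0+1·0+3·4+6·0 = 12 | 2·6 = 12
B: 4·0+1·8+3·0+6·1 = 14 | 2·7 = 14
T: 4·1+1·0+3·0+6·0 = 4 | 2·2 = 4
J: 4·2+1·8+3·0+6·0 = 16 | 2·8 = 16
gcd(4,1,3,6,2) = 1

Coefficients: [4, 1, 3, 6, 2]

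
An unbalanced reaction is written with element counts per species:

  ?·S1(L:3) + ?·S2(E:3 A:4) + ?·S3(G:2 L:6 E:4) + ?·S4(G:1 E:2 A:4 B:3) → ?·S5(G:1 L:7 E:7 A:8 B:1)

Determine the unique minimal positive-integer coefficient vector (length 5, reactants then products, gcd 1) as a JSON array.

Coefficients: [5, 5, 1, 1, 3]

G: 5·0+5·0+1·2+1·1 = 3 | 3·1 = 3
L: 5·3+5·0+1·6+1·0 = 21 | 3·7 = 21
E: 5·0+5·3+1·4+1·2 = 21 | 3·7 = 21
A: 5·0+5·4+1·0+1·4 = 24 | 3·8 = 24
B: 5·0+5·0+1·0+1·3 = 3 | 3·1 = 3
gcd(5,5,1,1,3) = 1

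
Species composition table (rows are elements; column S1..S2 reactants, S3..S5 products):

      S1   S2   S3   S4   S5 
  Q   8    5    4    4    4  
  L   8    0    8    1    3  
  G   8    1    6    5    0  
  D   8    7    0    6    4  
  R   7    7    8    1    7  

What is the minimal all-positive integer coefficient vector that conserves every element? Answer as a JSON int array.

Q: 4·8+4·5 = 52 | 1·4+6·4+6·4 = 52
L: 4·8+4·0 = 32 | 1·8+6·1+6·3 = 32
G: 4·8+4·1 = 36 | 1·6+6·5+6·0 = 36
D: 4·8+4·7 = 60 | 1·0+6·6+6·4 = 60
R: 4·7+4·7 = 56 | 1·8+6·1+6·7 = 56
gcd(4,4,1,6,6) = 1

Coefficients: [4, 4, 1, 6, 6]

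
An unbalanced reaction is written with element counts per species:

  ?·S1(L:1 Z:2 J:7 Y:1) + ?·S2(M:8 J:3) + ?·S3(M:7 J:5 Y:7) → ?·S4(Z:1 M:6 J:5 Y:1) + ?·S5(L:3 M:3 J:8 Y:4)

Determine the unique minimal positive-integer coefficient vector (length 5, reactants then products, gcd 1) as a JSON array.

Coefficients: [3, 4, 1, 6, 1]

L: 3·1+4·0+1·0 = 3 | 6·0+1·3 = 3
Z: 3·2+4·0+1·0 = 6 | 6·1+1·0 = 6
M: 3·0+4·8+1·7 = 39 | 6·6+1·3 = 39
J: 3·7+4·3+1·5 = 38 | 6·5+1·8 = 38
Y: 3·1+4·0+1·7 = 10 | 6·1+1·4 = 10
gcd(3,4,1,6,1) = 1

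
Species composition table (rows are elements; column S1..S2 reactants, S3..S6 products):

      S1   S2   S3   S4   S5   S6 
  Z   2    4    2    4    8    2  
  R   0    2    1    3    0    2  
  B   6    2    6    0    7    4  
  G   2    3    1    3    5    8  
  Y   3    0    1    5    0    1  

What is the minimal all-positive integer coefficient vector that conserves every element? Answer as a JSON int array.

Z: 5·2+6·4 = 34 | 4·2+2·4+2·8+1·2 = 34
R: 5·0+6·2 = 12 | 4·1+2·3+2·0+1·2 = 12
B: 5·6+6·2 = 42 | 4·6+2·0+2·7+1·4 = 42
G: 5·2+6·3 = 28 | 4·1+2·3+2·5+1·8 = 28
Y: 5·3+6·0 = 15 | 4·1+2·5+2·0+1·1 = 15
gcd(5,6,4,2,2,1) = 1

Coefficients: [5, 6, 4, 2, 2, 1]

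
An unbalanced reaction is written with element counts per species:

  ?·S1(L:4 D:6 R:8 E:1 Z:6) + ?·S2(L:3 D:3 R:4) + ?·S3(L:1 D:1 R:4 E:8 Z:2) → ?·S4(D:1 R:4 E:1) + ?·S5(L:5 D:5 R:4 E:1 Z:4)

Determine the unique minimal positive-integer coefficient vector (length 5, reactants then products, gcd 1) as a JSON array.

L: 3·4+4·3+1·1 = 25 | 6·0+5·5 = 25
D: 3·6+4·3+1·1 = 31 | 6·1+5·5 = 31
R: 3·8+4·4+1·4 = 44 | 6·4+5·4 = 44
E: 3·1+4·0+1·8 = 11 | 6·1+5·1 = 11
Z: 3·6+4·0+1·2 = 20 | 6·0+5·4 = 20
gcd(3,4,1,6,5) = 1

Coefficients: [3, 4, 1, 6, 5]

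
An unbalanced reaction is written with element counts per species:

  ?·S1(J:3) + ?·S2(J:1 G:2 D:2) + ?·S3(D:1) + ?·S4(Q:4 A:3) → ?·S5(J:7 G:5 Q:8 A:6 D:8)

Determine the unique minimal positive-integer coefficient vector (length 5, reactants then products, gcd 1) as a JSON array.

J: 3·3+5·1+6·0+4·0 = 14 | 2·7 = 14
G: 3·0+5·2+6·0+4·0 = 10 | 2·5 = 10
Q: 3·0+5·0+6·0+4·4 = 16 | 2·8 = 16
A: 3·0+5·0+6·0+4·3 = 12 | 2·6 = 12
D: 3·0+5·2+6·1+4·0 = 16 | 2·8 = 16
gcd(3,5,6,4,2) = 1

Coefficients: [3, 5, 6, 4, 2]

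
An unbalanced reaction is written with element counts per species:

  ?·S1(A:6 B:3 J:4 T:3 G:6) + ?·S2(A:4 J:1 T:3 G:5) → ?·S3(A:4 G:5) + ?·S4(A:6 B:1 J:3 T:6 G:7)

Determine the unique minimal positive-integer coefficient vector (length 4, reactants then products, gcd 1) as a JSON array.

Coefficients: [1, 5, 2, 3]

A: 1·6+5·4 = 26 | 2·4+3·6 = 26
B: 1·3+5·0 = 3 | 2·0+3·1 = 3
J: 1·4+5·1 = 9 | 2·0+3·3 = 9
T: 1·3+5·3 = 18 | 2·0+3·6 = 18
G: 1·6+5·5 = 31 | 2·5+3·7 = 31
gcd(1,5,2,3) = 1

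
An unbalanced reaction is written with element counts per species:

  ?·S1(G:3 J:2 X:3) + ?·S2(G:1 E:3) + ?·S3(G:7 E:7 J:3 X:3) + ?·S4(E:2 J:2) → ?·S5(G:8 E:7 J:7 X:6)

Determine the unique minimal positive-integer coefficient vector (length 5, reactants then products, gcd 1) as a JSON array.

G: 5·3+2·1+1·7+4·0 = 24 | 3·8 = 24
E: 5·0+2·3+1·7+4·2 = 21 | 3·7 = 21
J: 5·2+2·0+1·3+4·2 = 21 | 3·7 = 21
X: 5·3+2·0+1·3+4·0 = 18 | 3·6 = 18
gcd(5,2,1,4,3) = 1

Coefficients: [5, 2, 1, 4, 3]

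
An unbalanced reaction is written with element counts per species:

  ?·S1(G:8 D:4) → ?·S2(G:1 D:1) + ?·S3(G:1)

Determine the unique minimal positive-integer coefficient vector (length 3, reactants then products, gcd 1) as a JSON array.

G: 1·8 = 8 | 4·1+4·1 = 8
D: 1·4 = 4 | 4·1+4·0 = 4
gcd(1,4,4) = 1

Coefficients: [1, 4, 4]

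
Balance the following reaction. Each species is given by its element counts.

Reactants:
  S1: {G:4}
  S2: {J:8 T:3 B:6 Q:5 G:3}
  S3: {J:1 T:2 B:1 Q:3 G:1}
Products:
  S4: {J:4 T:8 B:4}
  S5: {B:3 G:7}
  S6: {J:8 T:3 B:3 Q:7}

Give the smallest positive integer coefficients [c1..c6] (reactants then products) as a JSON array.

J: 5·0+6·8+4·1 = 52 | 1·4+6·0+6·8 = 52
T: 5·0+6·3+4·2 = 26 | 1·8+6·0+6·3 = 26
B: 5·0+6·6+4·1 = 40 | 1·4+6·3+6·3 = 40
Q: 5·0+6·5+4·3 = 42 | 1·0+6·0+6·7 = 42
G: 5·4+6·3+4·1 = 42 | 1·0+6·7+6·0 = 42
gcd(5,6,4,1,6,6) = 1

Coefficients: [5, 6, 4, 1, 6, 6]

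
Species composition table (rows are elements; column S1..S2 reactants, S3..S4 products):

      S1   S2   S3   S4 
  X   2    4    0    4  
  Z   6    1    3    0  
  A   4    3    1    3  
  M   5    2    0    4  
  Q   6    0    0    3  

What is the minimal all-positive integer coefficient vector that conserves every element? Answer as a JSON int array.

Coefficients: [2, 3, 5, 4]

X: 2·2+3·4 = 16 | 5·0+4·4 = 16
Z: 2·6+3·1 = 15 | 5·3+4·0 = 15
A: 2·4+3·3 = 17 | 5·1+4·3 = 17
M: 2·5+3·2 = 16 | 5·0+4·4 = 16
Q: 2·6+3·0 = 12 | 5·0+4·3 = 12
gcd(2,3,5,4) = 1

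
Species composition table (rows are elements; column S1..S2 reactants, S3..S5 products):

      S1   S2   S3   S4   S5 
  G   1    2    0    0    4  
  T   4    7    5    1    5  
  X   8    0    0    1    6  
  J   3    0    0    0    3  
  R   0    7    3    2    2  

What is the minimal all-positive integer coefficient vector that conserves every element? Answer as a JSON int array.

G: 2·1+3·2 = 8 | 3·0+4·0+2·4 = 8
T: 2·4+3·7 = 29 | 3·5+4·1+2·5 = 29
X: 2·8+3·0 = 16 | 3·0+4·1+2·6 = 16
J: 2·3+3·0 = 6 | 3·0+4·0+2·3 = 6
R: 2·0+3·7 = 21 | 3·3+4·2+2·2 = 21
gcd(2,3,3,4,2) = 1

Coefficients: [2, 3, 3, 4, 2]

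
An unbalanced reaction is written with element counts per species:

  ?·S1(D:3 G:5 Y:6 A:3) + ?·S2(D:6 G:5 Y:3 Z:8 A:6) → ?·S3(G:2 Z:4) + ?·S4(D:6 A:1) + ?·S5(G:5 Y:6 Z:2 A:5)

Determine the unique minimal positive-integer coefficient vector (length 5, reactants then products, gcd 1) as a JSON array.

Coefficients: [4, 4, 5, 6, 6]

D: 4·3+4·6 = 36 | 5·0+6·6+6·0 = 36
G: 4·5+4·5 = 40 | 5·2+6·0+6·5 = 40
Y: 4·6+4·3 = 36 | 5·0+6·0+6·6 = 36
Z: 4·0+4·8 = 32 | 5·4+6·0+6·2 = 32
A: 4·3+4·6 = 36 | 5·0+6·1+6·5 = 36
gcd(4,4,5,6,6) = 1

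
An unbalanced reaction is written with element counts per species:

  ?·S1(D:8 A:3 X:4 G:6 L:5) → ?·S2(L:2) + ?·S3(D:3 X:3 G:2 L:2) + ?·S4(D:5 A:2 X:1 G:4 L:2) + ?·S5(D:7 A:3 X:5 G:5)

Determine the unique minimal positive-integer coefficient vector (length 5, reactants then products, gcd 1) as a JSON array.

Coefficients: [4, 6, 1, 3, 2]

D: 4·8 = 32 | 6·0+1·3+3·5+2·7 = 32
A: 4·3 = 12 | 6·0+1·0+3·2+2·3 = 12
X: 4·4 = 16 | 6·0+1·3+3·1+2·5 = 16
G: 4·6 = 24 | 6·0+1·2+3·4+2·5 = 24
L: 4·5 = 20 | 6·2+1·2+3·2+2·0 = 20
gcd(4,6,1,3,2) = 1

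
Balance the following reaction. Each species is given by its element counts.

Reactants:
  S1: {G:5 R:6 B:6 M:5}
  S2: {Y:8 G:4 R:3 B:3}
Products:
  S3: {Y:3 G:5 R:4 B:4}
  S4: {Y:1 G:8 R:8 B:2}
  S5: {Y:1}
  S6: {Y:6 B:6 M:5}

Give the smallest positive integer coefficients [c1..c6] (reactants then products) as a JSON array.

Coefficients: [1, 2, 1, 1, 6, 1]

Y: 1·0+2·8 = 16 | 1·3+1·1+6·1+1·6 = 16
G: 1·5+2·4 = 13 | 1·5+1·8+6·0+1·0 = 13
R: 1·6+2·3 = 12 | 1·4+1·8+6·0+1·0 = 12
B: 1·6+2·3 = 12 | 1·4+1·2+6·0+1·6 = 12
M: 1·5+2·0 = 5 | 1·0+1·0+6·0+1·5 = 5
gcd(1,2,1,1,6,1) = 1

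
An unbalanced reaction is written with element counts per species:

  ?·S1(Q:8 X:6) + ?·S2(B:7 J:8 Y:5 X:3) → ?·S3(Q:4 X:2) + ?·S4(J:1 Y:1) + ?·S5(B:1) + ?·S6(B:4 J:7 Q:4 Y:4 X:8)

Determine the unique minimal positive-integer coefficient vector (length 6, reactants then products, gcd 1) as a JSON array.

Coefficients: [3, 2, 4, 2, 6, 2]

B: 3·0+2·7 = 14 | 4·0+2·0+6·1+2·4 = 14
J: 3·0+2·8 = 16 | 4·0+2·1+6·0+2·7 = 16
Q: 3·8+2·0 = 24 | 4·4+2·0+6·0+2·4 = 24
Y: 3·0+2·5 = 10 | 4·0+2·1+6·0+2·4 = 10
X: 3·6+2·3 = 24 | 4·2+2·0+6·0+2·8 = 24
gcd(3,2,4,2,6,2) = 1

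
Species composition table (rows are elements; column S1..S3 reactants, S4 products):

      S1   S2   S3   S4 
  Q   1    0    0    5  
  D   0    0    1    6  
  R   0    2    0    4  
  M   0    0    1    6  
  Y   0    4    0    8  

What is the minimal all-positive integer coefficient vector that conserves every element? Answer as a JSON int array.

Coefficients: [5, 2, 6, 1]

Q: 5·1+2·0+6·0 = 5 | 1·5 = 5
D: 5·0+2·0+6·1 = 6 | 1·6 = 6
R: 5·0+2·2+6·0 = 4 | 1·4 = 4
M: 5·0+2·0+6·1 = 6 | 1·6 = 6
Y: 5·0+2·4+6·0 = 8 | 1·8 = 8
gcd(5,2,6,1) = 1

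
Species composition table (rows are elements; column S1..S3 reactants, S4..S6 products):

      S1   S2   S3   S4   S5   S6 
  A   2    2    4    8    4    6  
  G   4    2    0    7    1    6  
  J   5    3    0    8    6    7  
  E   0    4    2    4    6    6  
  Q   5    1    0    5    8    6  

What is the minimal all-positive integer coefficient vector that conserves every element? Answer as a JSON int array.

Coefficients: [5, 4, 4, 3, 1, 1]

A: 5·2+4·2+4·4 = 34 | 3·8+1·4+1·6 = 34
G: 5·4+4·2+4·0 = 28 | 3·7+1·1+1·6 = 28
J: 5·5+4·3+4·0 = 37 | 3·8+1·6+1·7 = 37
E: 5·0+4·4+4·2 = 24 | 3·4+1·6+1·6 = 24
Q: 5·5+4·1+4·0 = 29 | 3·5+1·8+1·6 = 29
gcd(5,4,4,3,1,1) = 1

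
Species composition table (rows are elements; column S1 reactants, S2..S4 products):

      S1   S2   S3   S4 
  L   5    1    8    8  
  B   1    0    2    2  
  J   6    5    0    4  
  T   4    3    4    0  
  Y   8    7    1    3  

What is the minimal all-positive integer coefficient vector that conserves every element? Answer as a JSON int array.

Coefficients: [4, 4, 1, 1]

L: 4·5 = 20 | 4·1+1·8+1·8 = 20
B: 4·1 = 4 | 4·0+1·2+1·2 = 4
J: 4·6 = 24 | 4·5+1·0+1·4 = 24
T: 4·4 = 16 | 4·3+1·4+1·0 = 16
Y: 4·8 = 32 | 4·7+1·1+1·3 = 32
gcd(4,4,1,1) = 1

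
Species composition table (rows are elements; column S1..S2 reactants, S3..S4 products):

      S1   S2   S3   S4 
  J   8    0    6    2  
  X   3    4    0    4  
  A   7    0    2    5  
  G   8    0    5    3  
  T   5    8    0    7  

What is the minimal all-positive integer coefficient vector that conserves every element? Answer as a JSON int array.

Coefficients: [4, 1, 4, 4]

J: 4·8+1·0 = 32 | 4·6+4·2 = 32
X: 4·3+1·4 = 16 | 4·0+4·4 = 16
A: 4·7+1·0 = 28 | 4·2+4·5 = 28
G: 4·8+1·0 = 32 | 4·5+4·3 = 32
T: 4·5+1·8 = 28 | 4·0+4·7 = 28
gcd(4,1,4,4) = 1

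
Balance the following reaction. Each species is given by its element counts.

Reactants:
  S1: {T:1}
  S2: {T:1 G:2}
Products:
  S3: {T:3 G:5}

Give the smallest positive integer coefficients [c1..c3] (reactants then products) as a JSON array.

T: 1·1+5·1 = 6 | 2·3 = 6
G: 1·0+5·2 = 10 | 2·5 = 10
gcd(1,5,2) = 1

Coefficients: [1, 5, 2]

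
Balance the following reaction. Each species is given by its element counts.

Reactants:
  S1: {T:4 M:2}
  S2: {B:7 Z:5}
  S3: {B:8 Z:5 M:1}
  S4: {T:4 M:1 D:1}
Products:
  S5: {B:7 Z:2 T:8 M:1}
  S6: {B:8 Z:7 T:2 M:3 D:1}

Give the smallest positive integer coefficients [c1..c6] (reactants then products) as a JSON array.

B: 5·0+4·7+6·8+6·0 = 76 | 4·7+6·8 = 76
Z: 5·0+4·5+6·5+6·0 = 50 | 4·2+6·7 = 50
T: 5·4+4·0+6·0+6·4 = 44 | 4·8+6·2 = 44
M: 5·2+4·0+6·1+6·1 = 22 | 4·1+6·3 = 22
D: 5·0+4·0+6·0+6·1 = 6 | 4·0+6·1 = 6
gcd(5,4,6,6,4,6) = 1

Coefficients: [5, 4, 6, 6, 4, 6]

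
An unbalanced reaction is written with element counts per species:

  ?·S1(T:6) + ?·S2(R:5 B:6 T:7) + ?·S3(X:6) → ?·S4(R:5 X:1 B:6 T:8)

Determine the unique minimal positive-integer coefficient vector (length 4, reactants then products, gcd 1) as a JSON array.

R: 1·0+6·5+1·0 = 30 | 6·5 = 30
X: 1·0+6·0+1·6 = 6 | 6·1 = 6
B: 1·0+6·6+1·0 = 36 | 6·6 = 36
T: 1·6+6·7+1·0 = 48 | 6·8 = 48
gcd(1,6,1,6) = 1

Coefficients: [1, 6, 1, 6]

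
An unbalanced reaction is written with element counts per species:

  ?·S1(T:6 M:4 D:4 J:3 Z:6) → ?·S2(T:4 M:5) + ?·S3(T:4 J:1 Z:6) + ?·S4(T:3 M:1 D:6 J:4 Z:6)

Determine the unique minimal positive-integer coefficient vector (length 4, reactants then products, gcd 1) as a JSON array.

Coefficients: [3, 2, 1, 2]

T: 3·6 = 18 | 2·4+1·4+2·3 = 18
M: 3·4 = 12 | 2·5+1·0+2·1 = 12
D: 3·4 = 12 | 2·0+1·0+2·6 = 12
J: 3·3 = 9 | 2·0+1·1+2·4 = 9
Z: 3·6 = 18 | 2·0+1·6+2·6 = 18
gcd(3,2,1,2) = 1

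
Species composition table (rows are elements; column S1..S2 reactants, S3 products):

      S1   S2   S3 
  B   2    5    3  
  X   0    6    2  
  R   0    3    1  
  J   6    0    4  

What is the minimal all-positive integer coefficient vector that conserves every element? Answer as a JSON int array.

B: 2·2+1·5 = 9 | 3·3 = 9
X: 2·0+1·6 = 6 | 3·2 = 6
R: 2·0+1·3 = 3 | 3·1 = 3
J: 2·6+1·0 = 12 | 3·4 = 12
gcd(2,1,3) = 1

Coefficients: [2, 1, 3]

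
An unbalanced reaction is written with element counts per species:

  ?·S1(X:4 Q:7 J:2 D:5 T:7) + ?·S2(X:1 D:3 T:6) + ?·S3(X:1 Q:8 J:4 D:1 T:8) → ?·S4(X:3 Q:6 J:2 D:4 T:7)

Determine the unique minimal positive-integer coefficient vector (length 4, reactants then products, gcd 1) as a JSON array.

X: 4·4+1·1+1·1 = 18 | 6·3 = 18
Q: 4·7+1·0+1·8 = 36 | 6·6 = 36
J: 4·2+1·0+1·4 = 12 | 6·2 = 12
D: 4·5+1·3+1·1 = 24 | 6·4 = 24
T: 4·7+1·6+1·8 = 42 | 6·7 = 42
gcd(4,1,1,6) = 1

Coefficients: [4, 1, 1, 6]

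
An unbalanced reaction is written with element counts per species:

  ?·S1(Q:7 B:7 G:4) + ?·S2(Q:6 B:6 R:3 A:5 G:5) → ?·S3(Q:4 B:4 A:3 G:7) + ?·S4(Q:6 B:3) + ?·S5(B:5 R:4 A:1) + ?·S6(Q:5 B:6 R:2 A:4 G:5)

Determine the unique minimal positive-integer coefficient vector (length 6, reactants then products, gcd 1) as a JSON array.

Q: 5·7+6·6 = 71 | 5·4+6·6+3·0+3·5 = 71
B: 5·7+6·6 = 71 | 5·4+6·3+3·5+3·6 = 71
R: 5·0+6·3 = 18 | 5·0+6·0+3·4+3·2 = 18
A: 5·0+6·5 = 30 | 5·3+6·0+3·1+3·4 = 30
G: 5·4+6·5 = 50 | 5·7+6·0+3·0+3·5 = 50
gcd(5,6,5,6,3,3) = 1

Coefficients: [5, 6, 5, 6, 3, 3]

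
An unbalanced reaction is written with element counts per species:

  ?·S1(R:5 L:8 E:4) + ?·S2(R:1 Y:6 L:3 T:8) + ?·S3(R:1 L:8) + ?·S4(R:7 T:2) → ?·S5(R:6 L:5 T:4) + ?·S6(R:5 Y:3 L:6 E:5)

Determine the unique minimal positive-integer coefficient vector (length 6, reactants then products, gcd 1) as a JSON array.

R: 5·5+2·1+1·1+4·7 = 56 | 6·6+4·5 = 56
Y: 5·0+2·6+1·0+4·0 = 12 | 6·0+4·3 = 12
L: 5·8+2·3+1·8+4·0 = 54 | 6·5+4·6 = 54
T: 5·0+2·8+1·0+4·2 = 24 | 6·4+4·0 = 24
E: 5·4+2·0+1·0+4·0 = 20 | 6·0+4·5 = 20
gcd(5,2,1,4,6,4) = 1

Coefficients: [5, 2, 1, 4, 6, 4]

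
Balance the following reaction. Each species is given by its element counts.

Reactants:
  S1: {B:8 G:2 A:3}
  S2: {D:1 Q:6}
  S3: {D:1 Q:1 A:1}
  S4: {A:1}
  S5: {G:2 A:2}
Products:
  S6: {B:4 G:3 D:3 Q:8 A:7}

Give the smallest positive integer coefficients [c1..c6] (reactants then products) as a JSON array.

Coefficients: [1, 2, 4, 3, 2, 2]

B: 1·8+2·0+4·0+3·0+2·0 = 8 | 2·4 = 8
G: 1·2+2·0+4·0+3·0+2·2 = 6 | 2·3 = 6
D: 1·0+2·1+4·1+3·0+2·0 = 6 | 2·3 = 6
Q: 1·0+2·6+4·1+3·0+2·0 = 16 | 2·8 = 16
A: 1·3+2·0+4·1+3·1+2·2 = 14 | 2·7 = 14
gcd(1,2,4,3,2,2) = 1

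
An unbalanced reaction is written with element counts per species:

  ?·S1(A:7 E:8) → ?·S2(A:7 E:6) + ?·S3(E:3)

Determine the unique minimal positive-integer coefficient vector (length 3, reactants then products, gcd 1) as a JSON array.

A: 3·7 = 21 | 3·7+2·0 = 21
E: 3·8 = 24 | 3·6+2·3 = 24
gcd(3,3,2) = 1

Coefficients: [3, 3, 2]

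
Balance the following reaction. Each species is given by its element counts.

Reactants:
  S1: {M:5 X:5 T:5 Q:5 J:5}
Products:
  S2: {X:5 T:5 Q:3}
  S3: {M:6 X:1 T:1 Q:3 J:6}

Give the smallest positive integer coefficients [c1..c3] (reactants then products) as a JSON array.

Coefficients: [6, 5, 5]

M: 6·5 = 30 | 5·0+5·6 = 30
X: 6·5 = 30 | 5·5+5·1 = 30
T: 6·5 = 30 | 5·5+5·1 = 30
Q: 6·5 = 30 | 5·3+5·3 = 30
J: 6·5 = 30 | 5·0+5·6 = 30
gcd(6,5,5) = 1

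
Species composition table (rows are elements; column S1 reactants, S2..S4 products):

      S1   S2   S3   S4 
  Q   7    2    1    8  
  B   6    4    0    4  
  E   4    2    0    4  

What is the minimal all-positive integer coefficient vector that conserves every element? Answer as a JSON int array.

Q: 2·7 = 14 | 2·2+2·1+1·8 = 14
B: 2·6 = 12 | 2·4+2·0+1·4 = 12
E: 2·4 = 8 | 2·2+2·0+1·4 = 8
gcd(2,2,2,1) = 1

Coefficients: [2, 2, 2, 1]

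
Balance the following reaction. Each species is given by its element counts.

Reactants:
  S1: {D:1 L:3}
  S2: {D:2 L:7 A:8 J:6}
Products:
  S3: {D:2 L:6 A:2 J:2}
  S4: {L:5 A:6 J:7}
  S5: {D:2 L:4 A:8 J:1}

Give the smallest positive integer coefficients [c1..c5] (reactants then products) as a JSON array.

Coefficients: [6, 3, 5, 1, 1]

D: 6·1+3·2 = 12 | 5·2+1·0+1·2 = 12
L: 6·3+3·7 = 39 | 5·6+1·5+1·4 = 39
A: 6·0+3·8 = 24 | 5·2+1·6+1·8 = 24
J: 6·0+3·6 = 18 | 5·2+1·7+1·1 = 18
gcd(6,3,5,1,1) = 1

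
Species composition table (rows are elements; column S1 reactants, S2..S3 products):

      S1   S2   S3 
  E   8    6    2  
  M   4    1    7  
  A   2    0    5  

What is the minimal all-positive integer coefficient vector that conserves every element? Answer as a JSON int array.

E: 5·8 = 40 | 6·6+2·2 = 40
M: 5·4 = 20 | 6·1+2·7 = 20
A: 5·2 = 10 | 6·0+2·5 = 10
gcd(5,6,2) = 1

Coefficients: [5, 6, 2]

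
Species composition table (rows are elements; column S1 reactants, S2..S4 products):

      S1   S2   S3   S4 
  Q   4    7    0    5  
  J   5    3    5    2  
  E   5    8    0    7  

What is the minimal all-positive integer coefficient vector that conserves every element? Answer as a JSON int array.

Q: 3·4 = 12 | 1·7+2·0+1·5 = 12
J: 3·5 = 15 | 1·3+2·5+1·2 = 15
E: 3·5 = 15 | 1·8+2·0+1·7 = 15
gcd(3,1,2,1) = 1

Coefficients: [3, 1, 2, 1]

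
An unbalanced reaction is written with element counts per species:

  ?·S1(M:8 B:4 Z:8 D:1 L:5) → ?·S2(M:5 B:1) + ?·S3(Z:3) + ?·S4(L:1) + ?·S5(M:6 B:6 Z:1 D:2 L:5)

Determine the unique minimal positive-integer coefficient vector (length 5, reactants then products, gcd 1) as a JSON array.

M: 2·8 = 16 | 2·5+5·0+5·0+1·6 = 16
B: 2·4 = 8 | 2·1+5·0+5·0+1·6 = 8
Z: 2·8 = 16 | 2·0+5·3+5·0+1·1 = 16
D: 2·1 = 2 | 2·0+5·0+5·0+1·2 = 2
L: 2·5 = 10 | 2·0+5·0+5·1+1·5 = 10
gcd(2,2,5,5,1) = 1

Coefficients: [2, 2, 5, 5, 1]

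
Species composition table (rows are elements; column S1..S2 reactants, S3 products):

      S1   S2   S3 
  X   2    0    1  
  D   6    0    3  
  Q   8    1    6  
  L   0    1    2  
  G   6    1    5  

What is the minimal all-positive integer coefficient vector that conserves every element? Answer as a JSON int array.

X: 1·2+4·0 = 2 | 2·1 = 2
D: 1·6+4·0 = 6 | 2·3 = 6
Q: 1·8+4·1 = 12 | 2·6 = 12
L: 1·0+4·1 = 4 | 2·2 = 4
G: 1·6+4·1 = 10 | 2·5 = 10
gcd(1,4,2) = 1

Coefficients: [1, 4, 2]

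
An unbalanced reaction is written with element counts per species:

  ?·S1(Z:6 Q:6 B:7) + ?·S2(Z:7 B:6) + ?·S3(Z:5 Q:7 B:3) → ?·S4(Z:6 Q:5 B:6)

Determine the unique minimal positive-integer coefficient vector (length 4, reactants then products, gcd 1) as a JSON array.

Coefficients: [3, 1, 1, 5]

Z: 3·6+1·7+1·5 = 30 | 5·6 = 30
Q: 3·6+1·0+1·7 = 25 | 5·5 = 25
B: 3·7+1·6+1·3 = 30 | 5·6 = 30
gcd(3,1,1,5) = 1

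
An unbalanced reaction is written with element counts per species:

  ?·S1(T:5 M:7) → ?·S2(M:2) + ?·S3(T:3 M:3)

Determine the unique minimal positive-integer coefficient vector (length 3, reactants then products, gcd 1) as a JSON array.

Coefficients: [3, 3, 5]

T: 3·5 = 15 | 3·0+5·3 = 15
M: 3·7 = 21 | 3·2+5·3 = 21
gcd(3,3,5) = 1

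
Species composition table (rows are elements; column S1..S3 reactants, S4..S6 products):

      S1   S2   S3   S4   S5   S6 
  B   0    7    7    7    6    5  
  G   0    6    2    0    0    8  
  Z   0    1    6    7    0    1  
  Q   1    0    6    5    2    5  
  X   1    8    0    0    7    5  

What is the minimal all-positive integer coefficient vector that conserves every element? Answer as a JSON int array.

Coefficients: [6, 2, 6, 5, 1, 3]

B: 6·0+2·7+6·7 = 56 | 5·7+1·6+3·5 = 56
G: 6·0+2·6+6·2 = 24 | 5·0+1·0+3·8 = 24
Z: 6·0+2·1+6·6 = 38 | 5·7+1·0+3·1 = 38
Q: 6·1+2·0+6·6 = 42 | 5·5+1·2+3·5 = 42
X: 6·1+2·8+6·0 = 22 | 5·0+1·7+3·5 = 22
gcd(6,2,6,5,1,3) = 1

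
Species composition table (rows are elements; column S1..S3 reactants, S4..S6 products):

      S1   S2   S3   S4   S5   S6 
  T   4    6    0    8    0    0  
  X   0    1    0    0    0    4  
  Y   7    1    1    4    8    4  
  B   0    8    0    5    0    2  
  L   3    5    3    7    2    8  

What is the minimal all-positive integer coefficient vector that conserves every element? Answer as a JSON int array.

Coefficients: [6, 4, 6, 6, 3, 1]

T: 6·4+4·6+6·0 = 48 | 6·8+3·0+1·0 = 48
X: 6·0+4·1+6·0 = 4 | 6·0+3·0+1·4 = 4
Y: 6·7+4·1+6·1 = 52 | 6·4+3·8+1·4 = 52
B: 6·0+4·8+6·0 = 32 | 6·5+3·0+1·2 = 32
L: 6·3+4·5+6·3 = 56 | 6·7+3·2+1·8 = 56
gcd(6,4,6,6,3,1) = 1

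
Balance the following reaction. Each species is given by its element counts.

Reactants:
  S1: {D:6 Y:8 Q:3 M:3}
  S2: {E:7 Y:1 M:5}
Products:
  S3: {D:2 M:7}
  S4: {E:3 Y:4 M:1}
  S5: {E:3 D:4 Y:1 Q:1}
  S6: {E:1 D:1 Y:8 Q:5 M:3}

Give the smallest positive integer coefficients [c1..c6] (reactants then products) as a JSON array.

E: 5·0+5·7 = 35 | 4·0+6·3+5·3+2·1 = 35
D: 5·6+5·0 = 30 | 4·2+6·0+5·4+2·1 = 30
Y: 5·8+5·1 = 45 | 4·0+6·4+5·1+2·8 = 45
Q: 5·3+5·0 = 15 | 4·0+6·0+5·1+2·5 = 15
M: 5·3+5·5 = 40 | 4·7+6·1+5·0+2·3 = 40
gcd(5,5,4,6,5,2) = 1

Coefficients: [5, 5, 4, 6, 5, 2]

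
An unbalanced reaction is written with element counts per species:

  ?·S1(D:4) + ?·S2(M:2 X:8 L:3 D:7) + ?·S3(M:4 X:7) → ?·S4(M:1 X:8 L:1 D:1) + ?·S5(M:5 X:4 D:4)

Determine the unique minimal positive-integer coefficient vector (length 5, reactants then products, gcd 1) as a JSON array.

M: 2·0+1·2+4·4 = 18 | 3·1+3·5 = 18
X: 2·0+1·8+4·7 = 36 | 3·8+3·4 = 36
L: 2·0+1·3+4·0 = 3 | 3·1+3·0 = 3
D: 2·4+1·7+4·0 = 15 | 3·1+3·4 = 15
gcd(2,1,4,3,3) = 1

Coefficients: [2, 1, 4, 3, 3]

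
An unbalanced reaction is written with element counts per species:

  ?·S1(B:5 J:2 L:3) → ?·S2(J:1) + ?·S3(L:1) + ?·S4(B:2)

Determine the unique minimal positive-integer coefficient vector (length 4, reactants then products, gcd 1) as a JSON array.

Coefficients: [2, 4, 6, 5]

B: 2·5 = 10 | 4·0+6·0+5·2 = 10
J: 2·2 = 4 | 4·1+6·0+5·0 = 4
L: 2·3 = 6 | 4·0+6·1+5·0 = 6
gcd(2,4,6,5) = 1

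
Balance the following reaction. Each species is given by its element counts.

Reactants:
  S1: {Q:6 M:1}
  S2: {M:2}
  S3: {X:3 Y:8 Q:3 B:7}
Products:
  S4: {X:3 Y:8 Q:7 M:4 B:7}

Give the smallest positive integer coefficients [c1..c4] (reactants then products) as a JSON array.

Coefficients: [2, 5, 3, 3]

X: 2·0+5·0+3·3 = 9 | 3·3 = 9
Y: 2·0+5·0+3·8 = 24 | 3·8 = 24
Q: 2·6+5·0+3·3 = 21 | 3·7 = 21
M: 2·1+5·2+3·0 = 12 | 3·4 = 12
B: 2·0+5·0+3·7 = 21 | 3·7 = 21
gcd(2,5,3,3) = 1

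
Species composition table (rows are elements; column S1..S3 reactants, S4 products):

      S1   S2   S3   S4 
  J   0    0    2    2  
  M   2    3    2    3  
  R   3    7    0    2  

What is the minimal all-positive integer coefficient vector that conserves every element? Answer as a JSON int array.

Coefficients: [1, 1, 5, 5]

J: 1·0+1·0+5·2 = 10 | 5·2 = 10
M: 1·2+1·3+5·2 = 15 | 5·3 = 15
R: 1·3+1·7+5·0 = 10 | 5·2 = 10
gcd(1,1,5,5) = 1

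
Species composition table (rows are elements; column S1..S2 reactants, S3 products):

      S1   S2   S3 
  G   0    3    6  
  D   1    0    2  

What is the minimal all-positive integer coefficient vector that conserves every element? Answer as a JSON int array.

Coefficients: [2, 2, 1]

G: 2·0+2·3 = 6 | 1·6 = 6
D: 2·1+2·0 = 2 | 1·2 = 2
gcd(2,2,1) = 1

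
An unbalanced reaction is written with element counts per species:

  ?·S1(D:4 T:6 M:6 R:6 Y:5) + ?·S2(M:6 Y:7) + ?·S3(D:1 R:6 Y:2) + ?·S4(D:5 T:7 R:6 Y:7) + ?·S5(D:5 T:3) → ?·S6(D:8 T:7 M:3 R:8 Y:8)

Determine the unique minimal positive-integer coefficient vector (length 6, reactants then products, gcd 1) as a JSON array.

Coefficients: [1, 2, 4, 3, 5, 6]

D: 1·4+2·0+4·1+3·5+5·5 = 48 | 6·8 = 48
T: 1·6+2·0+4·0+3·7+5·3 = 42 | 6·7 = 42
M: 1·6+2·6+4·0+3·0+5·0 = 18 | 6·3 = 18
R: 1·6+2·0+4·6+3·6+5·0 = 48 | 6·8 = 48
Y: 1·5+2·7+4·2+3·7+5·0 = 48 | 6·8 = 48
gcd(1,2,4,3,5,6) = 1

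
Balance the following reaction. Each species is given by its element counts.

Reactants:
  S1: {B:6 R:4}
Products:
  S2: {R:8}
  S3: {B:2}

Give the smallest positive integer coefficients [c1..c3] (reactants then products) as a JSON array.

B: 2·6 = 12 | 1·0+6·2 = 12
R: 2·4 = 8 | 1·8+6·0 = 8
gcd(2,1,6) = 1

Coefficients: [2, 1, 6]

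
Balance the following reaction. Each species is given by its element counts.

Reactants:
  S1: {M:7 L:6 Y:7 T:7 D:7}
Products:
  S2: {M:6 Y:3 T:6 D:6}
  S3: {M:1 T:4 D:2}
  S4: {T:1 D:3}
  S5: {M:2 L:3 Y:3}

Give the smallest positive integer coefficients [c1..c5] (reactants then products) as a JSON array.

Coefficients: [3, 1, 3, 3, 6]

M: 3·7 = 21 | 1·6+3·1+3·0+6·2 = 21
L: 3·6 = 18 | 1·0+3·0+3·0+6·3 = 18
Y: 3·7 = 21 | 1·3+3·0+3·0+6·3 = 21
T: 3·7 = 21 | 1·6+3·4+3·1+6·0 = 21
D: 3·7 = 21 | 1·6+3·2+3·3+6·0 = 21
gcd(3,1,3,3,6) = 1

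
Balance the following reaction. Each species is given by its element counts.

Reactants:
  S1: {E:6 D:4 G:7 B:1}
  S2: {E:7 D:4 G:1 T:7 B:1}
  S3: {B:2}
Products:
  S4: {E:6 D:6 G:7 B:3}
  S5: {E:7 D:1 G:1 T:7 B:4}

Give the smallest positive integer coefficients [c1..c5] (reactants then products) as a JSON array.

Coefficients: [3, 2, 6, 3, 2]

E: 3·6+2·7+6·0 = 32 | 3·6+2·7 = 32
D: 3·4+2·4+6·0 = 20 | 3·6+2·1 = 20
G: 3·7+2·1+6·0 = 23 | 3·7+2·1 = 23
T: 3·0+2·7+6·0 = 14 | 3·0+2·7 = 14
B: 3·1+2·1+6·2 = 17 | 3·3+2·4 = 17
gcd(3,2,6,3,2) = 1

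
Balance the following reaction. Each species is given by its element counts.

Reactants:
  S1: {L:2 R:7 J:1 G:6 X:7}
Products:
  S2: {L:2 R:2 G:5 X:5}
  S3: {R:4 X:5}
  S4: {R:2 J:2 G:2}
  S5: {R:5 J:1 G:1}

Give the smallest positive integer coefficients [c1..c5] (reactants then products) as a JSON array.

L: 5·2 = 10 | 5·2+2·0+1·0+3·0 = 10
R: 5·7 = 35 | 5·2+2·4+1·2+3·5 = 35
J: 5·1 = 5 | 5·0+2·0+1·2+3·1 = 5
G: 5·6 = 30 | 5·5+2·0+1·2+3·1 = 30
X: 5·7 = 35 | 5·5+2·5+1·0+3·0 = 35
gcd(5,5,2,1,3) = 1

Coefficients: [5, 5, 2, 1, 3]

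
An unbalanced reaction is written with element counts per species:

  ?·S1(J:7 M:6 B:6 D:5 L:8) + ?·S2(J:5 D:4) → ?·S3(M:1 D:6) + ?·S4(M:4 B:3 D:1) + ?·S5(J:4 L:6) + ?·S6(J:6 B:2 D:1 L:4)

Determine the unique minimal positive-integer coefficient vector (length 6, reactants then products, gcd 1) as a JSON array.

J: 3·7+1·5 = 26 | 2·0+4·0+2·4+3·6 = 26
M: 3·6+1·0 = 18 | 2·1+4·4+2·0+3·0 = 18
B: 3·6+1·0 = 18 | 2·0+4·3+2·0+3·2 = 18
D: 3·5+1·4 = 19 | 2·6+4·1+2·0+3·1 = 19
L: 3·8+1·0 = 24 | 2·0+4·0+2·6+3·4 = 24
gcd(3,1,2,4,2,3) = 1

Coefficients: [3, 1, 2, 4, 2, 3]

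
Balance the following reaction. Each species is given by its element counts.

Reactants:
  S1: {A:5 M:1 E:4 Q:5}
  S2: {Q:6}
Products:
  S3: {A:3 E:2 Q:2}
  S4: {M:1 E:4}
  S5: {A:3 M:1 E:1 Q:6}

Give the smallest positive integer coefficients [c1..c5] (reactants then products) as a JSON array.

A: 6·5+1·0 = 30 | 6·3+2·0+4·3 = 30
M: 6·1+1·0 = 6 | 6·0+2·1+4·1 = 6
E: 6·4+1·0 = 24 | 6·2+2·4+4·1 = 24
Q: 6·5+1·6 = 36 | 6·2+2·0+4·6 = 36
gcd(6,1,6,2,4) = 1

Coefficients: [6, 1, 6, 2, 4]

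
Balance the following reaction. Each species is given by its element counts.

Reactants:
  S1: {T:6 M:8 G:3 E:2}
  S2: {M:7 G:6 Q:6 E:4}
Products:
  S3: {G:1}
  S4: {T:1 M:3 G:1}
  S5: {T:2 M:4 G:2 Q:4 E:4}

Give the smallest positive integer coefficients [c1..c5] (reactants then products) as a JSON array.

Coefficients: [2, 2, 6, 6, 3]

T: 2·6+2·0 = 12 | 6·0+6·1+3·2 = 12
M: 2·8+2·7 = 30 | 6·0+6·3+3·4 = 30
G: 2·3+2·6 = 18 | 6·1+6·1+3·2 = 18
Q: 2·0+2·6 = 12 | 6·0+6·0+3·4 = 12
E: 2·2+2·4 = 12 | 6·0+6·0+3·4 = 12
gcd(2,2,6,6,3) = 1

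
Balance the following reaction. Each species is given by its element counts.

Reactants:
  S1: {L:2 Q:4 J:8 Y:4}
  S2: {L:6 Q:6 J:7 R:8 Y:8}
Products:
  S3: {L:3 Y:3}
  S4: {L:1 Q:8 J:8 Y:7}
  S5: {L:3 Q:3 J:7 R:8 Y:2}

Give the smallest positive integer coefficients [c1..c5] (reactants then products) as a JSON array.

L: 3·2+4·6 = 30 | 5·3+3·1+4·3 = 30
Q: 3·4+4·6 = 36 | 5·0+3·8+4·3 = 36
J: 3·8+4·7 = 52 | 5·0+3·8+4·7 = 52
R: 3·0+4·8 = 32 | 5·0+3·0+4·8 = 32
Y: 3·4+4·8 = 44 | 5·3+3·7+4·2 = 44
gcd(3,4,5,3,4) = 1

Coefficients: [3, 4, 5, 3, 4]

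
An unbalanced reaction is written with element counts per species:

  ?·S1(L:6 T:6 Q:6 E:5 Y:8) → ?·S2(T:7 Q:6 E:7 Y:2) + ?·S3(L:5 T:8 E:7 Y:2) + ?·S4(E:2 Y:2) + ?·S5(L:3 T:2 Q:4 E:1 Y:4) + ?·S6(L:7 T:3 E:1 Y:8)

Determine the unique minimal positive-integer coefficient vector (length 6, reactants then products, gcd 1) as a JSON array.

L: 5·6 = 30 | 1·0+1·5+2·0+6·3+1·7 = 30
T: 5·6 = 30 | 1·7+1·8+2·0+6·2+1·3 = 30
Q: 5·6 = 30 | 1·6+1·0+2·0+6·4+1·0 = 30
E: 5·5 = 25 | 1·7+1·7+2·2+6·1+1·1 = 25
Y: 5·8 = 40 | 1·2+1·2+2·2+6·4+1·8 = 40
gcd(5,1,1,2,6,1) = 1

Coefficients: [5, 1, 1, 2, 6, 1]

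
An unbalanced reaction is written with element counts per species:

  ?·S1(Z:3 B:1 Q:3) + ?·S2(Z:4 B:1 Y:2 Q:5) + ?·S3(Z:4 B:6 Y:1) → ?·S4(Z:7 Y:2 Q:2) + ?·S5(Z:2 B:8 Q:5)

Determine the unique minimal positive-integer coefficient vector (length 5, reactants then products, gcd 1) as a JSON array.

Coefficients: [5, 3, 4, 5, 4]

Z: 5·3+3·4+4·4 = 43 | 5·7+4·2 = 43
B: 5·1+3·1+4·6 = 32 | 5·0+4·8 = 32
Y: 5·0+3·2+4·1 = 10 | 5·2+4·0 = 10
Q: 5·3+3·5+4·0 = 30 | 5·2+4·5 = 30
gcd(5,3,4,5,4) = 1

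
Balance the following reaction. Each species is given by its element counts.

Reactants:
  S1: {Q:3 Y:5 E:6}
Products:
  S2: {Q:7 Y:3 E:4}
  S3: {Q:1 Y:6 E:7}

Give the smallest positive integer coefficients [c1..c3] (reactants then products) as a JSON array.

Coefficients: [3, 1, 2]

Q: 3·3 = 9 | 1·7+2·1 = 9
Y: 3·5 = 15 | 1·3+2·6 = 15
E: 3·6 = 18 | 1·4+2·7 = 18
gcd(3,1,2) = 1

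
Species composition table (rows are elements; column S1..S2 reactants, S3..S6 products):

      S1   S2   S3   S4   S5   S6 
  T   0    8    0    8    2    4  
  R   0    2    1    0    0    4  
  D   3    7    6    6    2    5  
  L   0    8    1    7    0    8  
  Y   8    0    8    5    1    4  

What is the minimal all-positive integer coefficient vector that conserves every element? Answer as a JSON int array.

T: 4·0+3·8 = 24 | 2·0+2·8+2·2+1·4 = 24
R: 4·0+3·2 = 6 | 2·1+2·0+2·0+1·4 = 6
D: 4·3+3·7 = 33 | 2·6+2·6+2·2+1·5 = 33
L: 4·0+3·8 = 24 | 2·1+2·7+2·0+1·8 = 24
Y: 4·8+3·0 = 32 | 2·8+2·5+2·1+1·4 = 32
gcd(4,3,2,2,2,1) = 1

Coefficients: [4, 3, 2, 2, 2, 1]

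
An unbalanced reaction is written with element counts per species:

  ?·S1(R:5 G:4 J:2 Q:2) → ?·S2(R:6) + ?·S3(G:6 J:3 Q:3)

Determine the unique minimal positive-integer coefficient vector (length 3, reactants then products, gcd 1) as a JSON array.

Coefficients: [6, 5, 4]

R: 6·5 = 30 | 5·6+4·0 = 30
G: 6·4 = 24 | 5·0+4·6 = 24
J: 6·2 = 12 | 5·0+4·3 = 12
Q: 6·2 = 12 | 5·0+4·3 = 12
gcd(6,5,4) = 1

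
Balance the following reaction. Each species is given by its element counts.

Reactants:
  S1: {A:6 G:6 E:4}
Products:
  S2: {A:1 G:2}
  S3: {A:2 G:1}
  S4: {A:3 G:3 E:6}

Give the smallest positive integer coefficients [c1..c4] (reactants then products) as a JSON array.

A: 3·6 = 18 | 4·1+4·2+2·3 = 18
G: 3·6 = 18 | 4·2+4·1+2·3 = 18
E: 3·4 = 12 | 4·0+4·0+2·6 = 12
gcd(3,4,4,2) = 1

Coefficients: [3, 4, 4, 2]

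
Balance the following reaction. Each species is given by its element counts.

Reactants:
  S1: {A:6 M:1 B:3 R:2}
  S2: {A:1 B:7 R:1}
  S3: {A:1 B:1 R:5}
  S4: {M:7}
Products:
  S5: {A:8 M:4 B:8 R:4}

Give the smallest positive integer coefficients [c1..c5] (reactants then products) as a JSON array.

A: 6·6+3·1+1·1+2·0 = 40 | 5·8 = 40
M: 6·1+3·0+1·0+2·7 = 20 | 5·4 = 20
B: 6·3+3·7+1·1+2·0 = 40 | 5·8 = 40
R: 6·2+3·1+1·5+2·0 = 20 | 5·4 = 20
gcd(6,3,1,2,5) = 1

Coefficients: [6, 3, 1, 2, 5]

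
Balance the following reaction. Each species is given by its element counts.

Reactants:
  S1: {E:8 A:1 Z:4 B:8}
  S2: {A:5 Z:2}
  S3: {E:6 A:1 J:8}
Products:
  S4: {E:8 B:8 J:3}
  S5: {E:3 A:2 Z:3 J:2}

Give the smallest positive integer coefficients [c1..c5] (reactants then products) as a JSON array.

Coefficients: [4, 1, 3, 4, 6]

E: 4·8+1·0+3·6 = 50 | 4·8+6·3 = 50
A: 4·1+1·5+3·1 = 12 | 4·0+6·2 = 12
Z: 4·4+1·2+3·0 = 18 | 4·0+6·3 = 18
B: 4·8+1·0+3·0 = 32 | 4·8+6·0 = 32
J: 4·0+1·0+3·8 = 24 | 4·3+6·2 = 24
gcd(4,1,3,4,6) = 1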